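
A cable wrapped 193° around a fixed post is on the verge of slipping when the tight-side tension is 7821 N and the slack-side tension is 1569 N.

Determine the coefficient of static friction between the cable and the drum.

T₂/T₁ = e^{μβ} → μ = ln(T₂/T₁)/β.
β = 193° = 3.368 rad.
μ = ln(7821/1569)/3.368 = ln(4.985)/3.368 = 0.477.

μ ≈ 0.477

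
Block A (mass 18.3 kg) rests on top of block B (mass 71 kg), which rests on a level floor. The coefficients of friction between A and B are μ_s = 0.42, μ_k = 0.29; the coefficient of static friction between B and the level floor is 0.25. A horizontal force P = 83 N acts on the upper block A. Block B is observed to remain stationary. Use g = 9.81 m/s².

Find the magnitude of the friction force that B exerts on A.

f ≈ 52.1 N

Normal force at the A–B interface: N₁ = m_A g = 179.5 N.
So the A–B interface can sustain at most μ_s N₁ = 75.4 N of static friction.
P = 83 N exceeds that limit, so A slips over B and the interface friction becomes kinetic: f₁ = μ_k N₁ = 0.29×179.5 = 52.1 N.
By Newton's third law B feels 52.1 N forward from A. With B stationary, the floor's static friction on B balances it: f₂ = 52.1 N (well within μ_s(m_A+m_B)g = 219 N).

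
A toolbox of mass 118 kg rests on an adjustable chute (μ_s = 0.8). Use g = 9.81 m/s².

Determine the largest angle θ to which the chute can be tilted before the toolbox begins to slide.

θ_max ≈ 38.7°

At the slip threshold, m g sin θ = μ_s · m g cos θ, so tan θ = μ_s.
θ_max = arctan(0.8) = 38.7°.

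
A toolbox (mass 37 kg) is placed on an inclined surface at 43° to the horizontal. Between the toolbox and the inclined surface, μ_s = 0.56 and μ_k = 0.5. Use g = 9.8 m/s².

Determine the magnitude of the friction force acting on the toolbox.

The normal reaction is N = m g cos θ = 265.2 N.
For equilibrium along the incline, friction must balance the weight component: f = m g sin θ = 247.3 N up the slope.
Maximum static friction available: μ_s N = 0.56 × 265.2 = 148.5 N.
Since |247.3| > 148.5 N, static friction cannot hold it; the toolbox slides down the incline and kinetic friction applies: f = μ_k N = 0.5 × 265.2 = 133 N.

f ≈ 133 N (up the incline)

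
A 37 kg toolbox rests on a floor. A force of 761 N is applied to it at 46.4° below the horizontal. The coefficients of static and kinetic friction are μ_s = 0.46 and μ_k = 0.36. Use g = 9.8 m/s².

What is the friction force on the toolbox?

Vertical equilibrium gives N = m g + P sin α = 913.7 N.
The horizontal driving force is P cos α = 524.8 N, so equilibrium needs friction f = 524.8 N.
The static-friction limit is μ_s N = 420.3 N.
The required friction exceeds μ_s N, so the toolbox moves and f = μ_k N = 329 N.

f ≈ 329 N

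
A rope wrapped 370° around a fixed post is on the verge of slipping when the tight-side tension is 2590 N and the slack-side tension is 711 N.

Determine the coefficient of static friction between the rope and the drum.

μ ≈ 0.2

T₂/T₁ = e^{μβ} → μ = ln(T₂/T₁)/β.
β = 370° = 6.458 rad.
μ = ln(2590/711)/6.458 = ln(3.643)/6.458 = 0.2.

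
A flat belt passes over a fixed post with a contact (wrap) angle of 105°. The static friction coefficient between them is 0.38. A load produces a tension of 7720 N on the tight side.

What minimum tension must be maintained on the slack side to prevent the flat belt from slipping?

Capstan equation at impending slip: T_tight/T_slack = e^{μβ}.
β = 105° = 1.833 rad; e^{μβ} = e^{0.38×1.833} = 2.006.
T_slack = T_tight / e^{μβ} = 7720 / 2.006 = 3850 N.

T_min ≈ 3850 N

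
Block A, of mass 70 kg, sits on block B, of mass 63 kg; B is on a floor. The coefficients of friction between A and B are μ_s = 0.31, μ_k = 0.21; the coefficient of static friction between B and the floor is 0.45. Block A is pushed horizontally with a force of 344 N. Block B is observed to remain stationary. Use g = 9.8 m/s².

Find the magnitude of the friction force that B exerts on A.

The normal force B exerts on A is simply A's weight, N₁ = 686 N.
So the A–B interface can sustain at most μ_s N₁ = 212.7 N of static friction.
P = 344 N exceeds that limit, so A slips over B and the interface friction becomes kinetic: f₁ = μ_k N₁ = 0.21×686 = 144 N.
B experiences an equal 144 N forward from A (third law). B is in equilibrium, so the floor supplies f₂ = 144 N of static friction (limit μ_s(m_A+m_B)g = 586.5 N, not exceeded).

f ≈ 144 N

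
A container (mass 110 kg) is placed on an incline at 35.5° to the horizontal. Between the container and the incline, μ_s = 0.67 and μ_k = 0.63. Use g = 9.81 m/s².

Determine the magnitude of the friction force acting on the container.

f ≈ 553 N (up the incline)

The normal reaction is N = m g cos θ = 878.5 N.
For equilibrium along the incline, friction must balance the weight component: f = m g sin θ = 626.6 N up the slope.
Maximum static friction available: μ_s N = 0.67 × 878.5 = 588.6 N.
Since |626.6| > 588.6 N, static friction cannot hold it; the container slides down the incline and kinetic friction applies: f = μ_k N = 0.63 × 878.5 = 553 N.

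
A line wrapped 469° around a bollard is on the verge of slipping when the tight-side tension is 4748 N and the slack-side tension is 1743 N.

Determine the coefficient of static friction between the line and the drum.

T₂/T₁ = e^{μβ} → μ = ln(T₂/T₁)/β.
β = 469° = 8.186 rad.
μ = ln(4748/1743)/8.186 = ln(2.724)/8.186 = 0.122.

μ ≈ 0.122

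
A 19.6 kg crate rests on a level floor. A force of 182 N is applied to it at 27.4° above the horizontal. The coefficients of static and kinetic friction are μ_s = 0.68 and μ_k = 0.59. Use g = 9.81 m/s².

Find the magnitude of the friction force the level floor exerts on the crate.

f ≈ 64 N

The vertical component of P reduces the normal force: N = m g − P sin α = 192.3 − 83.76 = 108.5 N.
Horizontally, friction must balance P cos α = 161.6 N.
The static-friction limit is μ_s N = 73.79 N.
161.6 > 73.79 N → the crate slides; f = μ_k N = 0.59×108.5 = 64 N.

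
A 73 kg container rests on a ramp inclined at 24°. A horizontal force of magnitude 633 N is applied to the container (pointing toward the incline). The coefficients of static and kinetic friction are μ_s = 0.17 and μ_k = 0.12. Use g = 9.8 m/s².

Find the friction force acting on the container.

The horizontal push has a component P sin θ into the surface, so N = m g cos θ + P sin θ = 653.6 + 257.5 = 911 N.
Parallel to the incline: P cos θ − m g sin θ = 578.3 − 291 = 287.3 N; the friction needed to balance this is 287.3 N acting down the slope.
The limit of static friction is μ_s N = 154.9 N.
|f_req| = 287.3 > 154.9 N → the container slides up the incline; f = μ_k N = 0.12 × 911 = 109 N.

f ≈ 109 N (down the incline)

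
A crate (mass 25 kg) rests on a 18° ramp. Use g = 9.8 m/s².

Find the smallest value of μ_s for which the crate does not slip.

At the slip threshold m g sin θ = μ_s m g cos θ, so μ_s,min = tan θ.
μ_s,min = tan 18° = 0.325.

μ_s,min ≈ 0.325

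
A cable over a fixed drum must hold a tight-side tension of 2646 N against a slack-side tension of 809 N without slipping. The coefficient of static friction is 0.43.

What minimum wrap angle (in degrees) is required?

T₂/T₁ = e^{μβ} → β = ln(T₂/T₁)/μ.
β = ln(2646/809)/0.43 = 1.185/0.43 = 2.756 rad.
In degrees: β = 2.756 × 180/π = 158°.

β_min ≈ 158°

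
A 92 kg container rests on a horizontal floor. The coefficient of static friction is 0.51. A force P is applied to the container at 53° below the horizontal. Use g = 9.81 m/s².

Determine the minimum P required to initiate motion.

N = m g + P sin α (the push presses the container into the horizontal floor).
At impending slip, P cos α = μ_s N = μ_s (m g + P sin α).
Solving: P (cos α − μ_s sin α) = μ_s m g → P = 0.51×903/(cos 53° − 0.51 sin 53°) = 460/0.1945 = 2370 N.

P ≈ 2370 N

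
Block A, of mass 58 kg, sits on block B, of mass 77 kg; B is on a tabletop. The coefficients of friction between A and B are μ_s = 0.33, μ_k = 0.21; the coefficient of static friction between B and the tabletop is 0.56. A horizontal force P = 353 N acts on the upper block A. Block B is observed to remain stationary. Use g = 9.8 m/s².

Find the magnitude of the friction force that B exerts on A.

Between the blocks, N₁ = m_A g = 568.4 N.
Maximum static friction on A from B: μ_s N₁ = 0.33×568.4 = 187.6 N.
P = 353 N exceeds that limit, so A slips over B and the interface friction becomes kinetic: f₁ = μ_k N₁ = 0.21×568.4 = 119 N.
By Newton's third law B feels 119 N forward from A. With B stationary, the floor's static friction on B balances it: f₂ = 119 N (well within μ_s(m_A+m_B)g = 740.9 N).

f ≈ 119 N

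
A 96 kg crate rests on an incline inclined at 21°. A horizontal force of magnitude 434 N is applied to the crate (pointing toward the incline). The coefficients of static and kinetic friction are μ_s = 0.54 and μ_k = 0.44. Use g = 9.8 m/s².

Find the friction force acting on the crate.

f ≈ 68 N (down the incline)

The horizontal push has a component P sin θ into the surface, so N = m g cos θ + P sin θ = 878.3 + 155.5 = 1034 N.
Parallel to the incline: P cos θ − m g sin θ = 405.2 − 337.2 = 68.02 N; the friction needed to balance this is 68.02 N acting down the slope.
The limit of static friction is μ_s N = 558.3 N.
Since 68.02 N is within the 558.3 N limit, the crate stays put and friction is exactly 68 N.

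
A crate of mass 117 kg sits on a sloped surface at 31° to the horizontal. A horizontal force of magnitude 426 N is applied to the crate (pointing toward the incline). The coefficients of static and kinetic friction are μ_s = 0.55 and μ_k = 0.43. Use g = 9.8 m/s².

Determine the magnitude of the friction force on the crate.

f ≈ 225 N (up the incline)

Normal direction: N = m g cos θ + P sin θ = 1202 N.
Along the incline, the net driving force (taking up-slope positive) is P cos θ − m g sin θ = 365.2 − 590.5 = -225.4 N, so equilibrium requires friction f = 225.4 N (up-slope).
The limit of static friction is μ_s N = 661.2 N.
Since 225.4 N is within the 661.2 N limit, the crate stays put and friction is exactly 225 N.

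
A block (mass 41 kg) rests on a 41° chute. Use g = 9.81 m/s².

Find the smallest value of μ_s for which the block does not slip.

At the slip threshold m g sin θ = μ_s m g cos θ, so μ_s,min = tan θ.
μ_s,min = tan 41° = 0.869.

μ_s,min ≈ 0.869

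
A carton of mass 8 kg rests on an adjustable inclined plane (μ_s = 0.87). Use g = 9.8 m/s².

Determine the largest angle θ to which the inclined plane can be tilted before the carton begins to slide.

At the slip threshold, m g sin θ = μ_s · m g cos θ, so tan θ = μ_s.
θ_max = arctan(0.87) = 41°.

θ_max ≈ 41°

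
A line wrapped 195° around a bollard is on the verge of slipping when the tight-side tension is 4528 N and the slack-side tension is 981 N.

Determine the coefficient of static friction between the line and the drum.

T₂/T₁ = e^{μβ} → μ = ln(T₂/T₁)/β.
β = 195° = 3.403 rad.
μ = ln(4528/981)/3.403 = ln(4.616)/3.403 = 0.449.

μ ≈ 0.449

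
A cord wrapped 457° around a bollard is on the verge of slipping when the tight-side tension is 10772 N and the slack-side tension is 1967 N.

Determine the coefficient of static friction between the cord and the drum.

μ ≈ 0.213

T₂/T₁ = e^{μβ} → μ = ln(T₂/T₁)/β.
β = 457° = 7.976 rad.
μ = ln(10772/1967)/7.976 = ln(5.476)/7.976 = 0.213.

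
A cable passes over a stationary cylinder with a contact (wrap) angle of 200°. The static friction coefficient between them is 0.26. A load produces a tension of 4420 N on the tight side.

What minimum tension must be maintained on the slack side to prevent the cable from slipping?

T_min ≈ 1780 N

Capstan equation at impending slip: T_tight/T_slack = e^{μβ}.
β = 200° = 3.491 rad; e^{μβ} = e^{0.26×3.491} = 2.478.
T_slack = T_tight / e^{μβ} = 4420 / 2.478 = 1780 N.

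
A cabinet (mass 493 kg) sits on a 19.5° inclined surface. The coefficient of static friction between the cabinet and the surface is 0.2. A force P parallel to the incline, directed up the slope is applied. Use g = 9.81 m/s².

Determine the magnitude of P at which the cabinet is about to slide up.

P ≈ 2530 N

At impending motion up the slope, friction acts down-slope at its limit: f = μ_s N.
P is parallel to the surface, so N = m g cos θ = 4560 N.
Along the incline: P = m g sin θ + μ_s N = 1610 + 0.2×4560 = 2530 N.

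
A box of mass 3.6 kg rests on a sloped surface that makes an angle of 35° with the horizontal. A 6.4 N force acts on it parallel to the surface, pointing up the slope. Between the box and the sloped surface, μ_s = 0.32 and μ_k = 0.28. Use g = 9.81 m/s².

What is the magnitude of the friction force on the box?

Perpendicular to the surface, N = m g cos θ = 3.6·9.81·cos 35° = 28.93 N.
Parallel to the incline, ΣF = 0 gives f = m g sin θ − P = 20.26 − 6.4 = 13.86 N (up-slope positive).
Maximum static friction available: μ_s N = 0.32 × 28.93 = 9.257 N.
Since |13.86| > 9.257 N, static friction cannot hold it; the box slides down the incline and kinetic friction applies: f = μ_k N = 0.28 × 28.93 = 8.1 N.

f ≈ 8.1 N (up the incline)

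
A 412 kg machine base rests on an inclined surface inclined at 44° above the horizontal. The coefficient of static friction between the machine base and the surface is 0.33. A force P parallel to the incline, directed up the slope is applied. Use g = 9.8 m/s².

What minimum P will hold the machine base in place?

P_min ≈ 1850 N

The machine base tends to slide down (tan θ > μ_s), so at the point of impending slip friction acts up-slope at its limit: f = μ_s N.
P is parallel to the surface, so N = m g cos θ = 2900 N.
Along the incline: P + μ_s N = m g sin θ, so P = 2800 − 0.33×2900 = 1850 N.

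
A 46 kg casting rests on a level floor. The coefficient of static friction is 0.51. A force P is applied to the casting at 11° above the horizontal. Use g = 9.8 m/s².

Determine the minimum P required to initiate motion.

P ≈ 213 N

N = m g − P sin α (the pull lifts the casting).
At impending slip, P cos α = μ_s N = μ_s (m g − P sin α).
Solving: P (cos α + μ_s sin α) = μ_s m g → P = 0.51×451/(cos 11° + 0.51 sin 11°) = 230/1.079 = 213 N.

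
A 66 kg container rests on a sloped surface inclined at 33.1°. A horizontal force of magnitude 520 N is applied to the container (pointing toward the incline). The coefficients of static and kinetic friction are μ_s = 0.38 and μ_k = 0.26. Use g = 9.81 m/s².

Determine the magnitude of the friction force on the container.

Resolve perpendicular to the incline: N = m g cos θ + P sin θ = 66×9.81×cos 33.1° + 520×sin 33.1° = 826.4 N.
Along the incline, the net driving force (taking up-slope positive) is P cos θ − m g sin θ = 435.6 − 353.6 = 82.03 N, so equilibrium requires friction f = -82.03 N (down-slope).
Maximum static friction: μ_s N = 0.38 × 826.4 = 314 N.
|f_req| = 82.03 ≤ 314 N → the container is in equilibrium; friction equals the required value.

f ≈ 82 N (down the incline)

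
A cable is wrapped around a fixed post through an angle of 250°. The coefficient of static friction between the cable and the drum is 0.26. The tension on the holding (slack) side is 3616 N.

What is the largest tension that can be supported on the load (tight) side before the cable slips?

At impending slip the capstan equation gives T₂/T₁ = e^{μβ} with β in radians.
β = 250° × π/180 = 4.363 rad.
e^{μβ} = e^{0.26×4.363} = 3.11.
T₂ = T₁ · e^{μβ} = 3616 × 3.11 = 11200 N.

T_max ≈ 11200 N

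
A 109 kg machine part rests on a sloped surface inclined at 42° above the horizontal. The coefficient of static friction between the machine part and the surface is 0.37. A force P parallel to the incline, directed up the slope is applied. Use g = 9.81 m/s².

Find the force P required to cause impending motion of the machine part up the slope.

At impending motion up the slope, friction acts down-slope at its limit: f = μ_s N.
P is parallel to the surface, so N = m g cos θ = 795 N.
Along the incline: P = m g sin θ + μ_s N = 715 + 0.37×795 = 1010 N.

P ≈ 1010 N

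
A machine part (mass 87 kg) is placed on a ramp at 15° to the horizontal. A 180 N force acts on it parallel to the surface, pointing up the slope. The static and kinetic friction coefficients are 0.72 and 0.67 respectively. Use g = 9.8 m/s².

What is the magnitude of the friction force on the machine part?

f ≈ 40.7 N (up the incline)

The normal reaction is N = m g cos θ = 823.5 N.
The friction needed for equilibrium is m g sin θ − P = 220.7 − 180 = 40.67 N, measured positive up-slope.
Static friction can supply at most μ_s N = 593 N.
Since |40.67| ≤ 593 N, no slip — friction simply equals what equilibrium demands.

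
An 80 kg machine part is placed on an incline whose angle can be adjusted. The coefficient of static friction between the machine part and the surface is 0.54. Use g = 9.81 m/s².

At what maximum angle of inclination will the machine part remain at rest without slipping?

θ_max ≈ 28.4°

At the slip threshold, m g sin θ = μ_s · m g cos θ, so tan θ = μ_s.
θ_max = arctan(0.54) = 28.4°.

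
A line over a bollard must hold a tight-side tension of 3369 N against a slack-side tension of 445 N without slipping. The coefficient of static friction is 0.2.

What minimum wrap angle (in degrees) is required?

β_min ≈ 580°

T₂/T₁ = e^{μβ} → β = ln(T₂/T₁)/μ.
β = ln(3369/445)/0.2 = 2.024/0.2 = 10.12 rad.
In degrees: β = 10.12 × 180/π = 580°.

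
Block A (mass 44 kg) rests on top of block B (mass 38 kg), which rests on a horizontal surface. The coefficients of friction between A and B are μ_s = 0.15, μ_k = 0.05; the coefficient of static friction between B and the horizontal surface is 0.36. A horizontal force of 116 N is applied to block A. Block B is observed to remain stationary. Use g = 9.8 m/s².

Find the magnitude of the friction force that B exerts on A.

Normal force at the A–B interface: N₁ = m_A g = 431.2 N.
So the A–B interface can sustain at most μ_s N₁ = 64.68 N of static friction.
P = 116 N exceeds that limit, so A slips over B and the interface friction becomes kinetic: f₁ = μ_k N₁ = 0.05×431.2 = 21.6 N.
By Newton's third law B feels 21.6 N forward from A. With B stationary, the floor's static friction on B balances it: f₂ = 21.6 N (well within μ_s(m_A+m_B)g = 289.3 N).

f ≈ 21.6 N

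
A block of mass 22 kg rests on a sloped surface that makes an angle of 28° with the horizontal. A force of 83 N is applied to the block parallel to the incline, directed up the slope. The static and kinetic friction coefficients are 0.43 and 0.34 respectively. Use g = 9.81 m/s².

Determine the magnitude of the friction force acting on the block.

f ≈ 18.3 N (up the incline)

Perpendicular to the surface, N = m g cos θ = 22·9.81·cos 28° = 190.6 N.
The friction needed for equilibrium is m g sin θ − P = 101.3 − 83 = 18.32 N, measured positive up-slope.
Static friction can supply at most μ_s N = 81.94 N.
Since |18.32| ≤ 81.94 N, the block remains in static equilibrium and friction takes exactly the required value.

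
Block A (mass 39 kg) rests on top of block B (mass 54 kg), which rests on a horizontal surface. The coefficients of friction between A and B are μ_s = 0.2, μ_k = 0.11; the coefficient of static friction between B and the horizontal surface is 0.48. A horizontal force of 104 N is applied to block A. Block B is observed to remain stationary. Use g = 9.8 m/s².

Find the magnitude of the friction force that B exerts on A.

f ≈ 42 N

Normal force at the A–B interface: N₁ = m_A g = 382.2 N.
Maximum static friction on A from B: μ_s N₁ = 0.2×382.2 = 76.44 N.
Since P = 104 N > 76.44 N, A slides on B; the A–B friction is kinetic: f₁ = μ_k N₁ = 0.11×382.2 = 42 N.
B experiences an equal 42 N forward from A (third law). B is in equilibrium, so the floor supplies f₂ = 42 N of static friction (limit μ_s(m_A+m_B)g = 437.5 N, not exceeded).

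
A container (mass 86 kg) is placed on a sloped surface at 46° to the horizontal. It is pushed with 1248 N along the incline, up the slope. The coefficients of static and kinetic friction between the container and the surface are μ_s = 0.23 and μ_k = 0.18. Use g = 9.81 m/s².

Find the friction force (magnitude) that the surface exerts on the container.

Perpendicular to the surface, N = m g cos θ = 86·9.81·cos 46° = 586.1 N.
The friction needed for equilibrium is m g sin θ − P = 606.9 − 1248 = -641.1 N, measured positive up-slope.
The static-friction ceiling is μ_s N = 0.23 × 586.1 = 134.8 N.
|-641.1| exceeds 134.8 N, so the container slips up-slope; friction is kinetic, f = μ_k N = 0.18×586.1 = 105 N.

f ≈ 105 N (down the incline)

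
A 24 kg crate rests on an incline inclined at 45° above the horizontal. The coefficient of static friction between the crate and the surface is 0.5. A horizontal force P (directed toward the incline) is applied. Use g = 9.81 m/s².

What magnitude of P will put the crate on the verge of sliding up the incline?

At impending motion up the slope, friction acts down-slope at its limit: f = μ_s N.
Perpendicular to the incline: N = m g cos θ + P sin θ.
Along the incline: P cos θ = m g sin θ + μ_s N = m g sin θ + μ_s (m g cos θ + P sin θ).
Solving, P (cos θ − μ_s sin θ) = m g (sin θ + μ_s cos θ), so P = 24×9.81×(sin 45° + 0.5 cos 45°)/(cos 45° − 0.5 sin 45°) = 235×1.061/0.3536 = 706 N.

P ≈ 706 N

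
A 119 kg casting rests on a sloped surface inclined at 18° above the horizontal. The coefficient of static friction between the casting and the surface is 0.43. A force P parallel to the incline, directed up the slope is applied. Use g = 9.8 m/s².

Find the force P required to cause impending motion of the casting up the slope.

At impending motion up the slope, friction acts down-slope at its limit: f = μ_s N.
P is parallel to the surface, so N = m g cos θ = 1110 N.
Along the incline: P = m g sin θ + μ_s N = 360 + 0.43×1110 = 837 N.

P ≈ 837 N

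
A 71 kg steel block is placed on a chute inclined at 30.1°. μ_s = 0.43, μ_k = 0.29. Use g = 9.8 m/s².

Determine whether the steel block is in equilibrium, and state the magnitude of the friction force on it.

N = m g cos θ = 602 N.
Down-slope weight component: m g sin θ = 349 N.
μ_s N = 259 N.
349 > 259 N, so it slides; kinetic friction f = μ_k N = 0.29×602 = 175 N.

f ≈ 175 N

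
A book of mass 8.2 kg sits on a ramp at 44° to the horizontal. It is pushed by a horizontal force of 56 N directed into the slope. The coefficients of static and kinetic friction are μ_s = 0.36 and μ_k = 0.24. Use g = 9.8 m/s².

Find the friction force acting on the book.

f ≈ 15.5 N (up the incline)

Normal direction: N = m g cos θ + P sin θ = 96.71 N.
Parallel to the incline: P cos θ − m g sin θ = 40.28 − 55.82 = -15.54 N; the friction needed to balance this is 15.54 N acting up the slope.
Maximum static friction: μ_s N = 0.36 × 96.71 = 34.81 N.
Since 15.54 N is within the 34.81 N limit, the book stays put and friction is exactly 15.5 N.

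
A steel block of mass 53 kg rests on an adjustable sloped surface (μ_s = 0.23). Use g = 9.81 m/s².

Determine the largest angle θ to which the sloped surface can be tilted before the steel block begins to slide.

At the slip threshold, m g sin θ = μ_s · m g cos θ, so tan θ = μ_s.
θ_max = arctan(0.23) = 13°.

θ_max ≈ 13°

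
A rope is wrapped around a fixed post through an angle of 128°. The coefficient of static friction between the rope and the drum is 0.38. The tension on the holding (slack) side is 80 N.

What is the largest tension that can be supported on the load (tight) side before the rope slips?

At impending slip the capstan equation gives T₂/T₁ = e^{μβ} with β in radians.
β = 128° × π/180 = 2.234 rad.
e^{μβ} = e^{0.38×2.234} = 2.337.
T₂ = T₁ · e^{μβ} = 80 × 2.337 = 187 N.

T_max ≈ 187 N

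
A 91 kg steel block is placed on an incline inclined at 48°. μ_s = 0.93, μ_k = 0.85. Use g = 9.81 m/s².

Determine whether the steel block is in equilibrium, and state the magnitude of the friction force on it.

N = m g cos θ = 597 N.
Down-slope weight component: m g sin θ = 663 N.
μ_s N = 556 N.
663 > 556 N, so it slides; kinetic friction f = μ_k N = 0.85×597 = 508 N.

f ≈ 508 N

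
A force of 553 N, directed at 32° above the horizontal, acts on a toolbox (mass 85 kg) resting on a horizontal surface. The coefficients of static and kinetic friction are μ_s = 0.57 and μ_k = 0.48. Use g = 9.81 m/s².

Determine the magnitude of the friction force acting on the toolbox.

The vertical component of P reduces the normal force: N = m g − P sin α = 833.9 − 293 = 540.8 N.
The horizontal driving force is P cos α = 469 N, so equilibrium needs friction f = 469 N.
The static-friction limit is μ_s N = 308.3 N.
469 > 308.3 N → the toolbox slides; f = μ_k N = 0.48×540.8 = 260 N.

f ≈ 260 N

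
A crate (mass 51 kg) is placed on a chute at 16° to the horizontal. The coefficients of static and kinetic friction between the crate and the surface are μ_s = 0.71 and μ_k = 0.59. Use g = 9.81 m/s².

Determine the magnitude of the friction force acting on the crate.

f ≈ 138 N (up the incline)

Normal force: N = m g cos θ = 51 × 9.81 × cos 16° = 480.9 N.
For equilibrium along the incline, friction must balance the weight component: f = m g sin θ = 137.9 N up the slope.
Maximum static friction available: μ_s N = 0.71 × 480.9 = 341.5 N.
Since |137.9| ≤ 341.5 N, static friction is sufficient; f equals the required value, not μ_s N.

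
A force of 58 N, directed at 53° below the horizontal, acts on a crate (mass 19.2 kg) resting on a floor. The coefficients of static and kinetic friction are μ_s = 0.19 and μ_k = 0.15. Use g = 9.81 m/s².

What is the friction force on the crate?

f ≈ 34.9 N

The vertical component of P adds to the normal force: N = m g + P sin α = 188.4 + 46.32 = 234.7 N.
For equilibrium, f = P cos α = 58×cos 53° = 34.91 N.
The static-friction limit is μ_s N = 44.59 N.
34.91 ≤ 44.59 N → static; friction equals the required 34.9 N.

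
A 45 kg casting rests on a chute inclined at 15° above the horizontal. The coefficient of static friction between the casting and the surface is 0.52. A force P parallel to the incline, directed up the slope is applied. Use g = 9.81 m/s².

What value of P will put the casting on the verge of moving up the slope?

P ≈ 336 N

At impending motion up the slope, friction acts down-slope at its limit: f = μ_s N.
P is parallel to the surface, so N = m g cos θ = 426 N.
Along the incline: P = m g sin θ + μ_s N = 114 + 0.52×426 = 336 N.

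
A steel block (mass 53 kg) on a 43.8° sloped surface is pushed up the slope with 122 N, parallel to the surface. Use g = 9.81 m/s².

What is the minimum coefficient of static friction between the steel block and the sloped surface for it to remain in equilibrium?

N = m g cos θ = 375.3 N.
Friction must make up the shortfall along the incline: f = m g sin θ − P = 359.9 − 122 = 237.9 N.
At the threshold f = μ_s N, so μ_s,min = 237.9/375.3 = 0.634.

μ_s,min ≈ 0.634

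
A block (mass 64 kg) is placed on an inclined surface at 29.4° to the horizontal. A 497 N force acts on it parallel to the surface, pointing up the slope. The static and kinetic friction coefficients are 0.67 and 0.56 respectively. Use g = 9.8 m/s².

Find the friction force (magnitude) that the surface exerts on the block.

Perpendicular to the surface, N = m g cos θ = 64·9.8·cos 29.4° = 546.4 N.
The friction needed for equilibrium is m g sin θ − P = 307.9 − 497 = -189.1 N, measured positive up-slope.
Maximum static friction available: μ_s N = 0.67 × 546.4 = 366.1 N.
Since |-189.1| ≤ 366.1 N, no slip — friction simply equals what equilibrium demands.

f ≈ 189 N (down the incline)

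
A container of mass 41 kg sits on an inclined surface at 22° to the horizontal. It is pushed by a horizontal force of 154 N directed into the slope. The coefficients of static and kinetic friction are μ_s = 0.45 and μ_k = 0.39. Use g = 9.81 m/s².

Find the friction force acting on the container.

f ≈ 7.88 N (up the incline)

Resolve perpendicular to the incline: N = m g cos θ + P sin θ = 41×9.81×cos 22° + 154×sin 22° = 430.6 N.
Parallel to the incline: P cos θ − m g sin θ = 142.8 − 150.7 = -7.884 N; the friction needed to balance this is 7.884 N acting up the slope.
Maximum static friction: μ_s N = 0.45 × 430.6 = 193.8 N.
Since 7.884 N is within the 193.8 N limit, the container stays put and friction is exactly 7.88 N.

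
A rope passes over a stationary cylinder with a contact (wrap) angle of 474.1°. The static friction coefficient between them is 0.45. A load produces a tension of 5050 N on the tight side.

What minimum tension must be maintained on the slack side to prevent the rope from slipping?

Capstan equation at impending slip: T_tight/T_slack = e^{μβ}.
β = 474.1° = 8.275 rad; e^{μβ} = e^{0.45×8.275} = 41.41.
T_slack = T_tight / e^{μβ} = 5050 / 41.41 = 122 N.

T_min ≈ 122 N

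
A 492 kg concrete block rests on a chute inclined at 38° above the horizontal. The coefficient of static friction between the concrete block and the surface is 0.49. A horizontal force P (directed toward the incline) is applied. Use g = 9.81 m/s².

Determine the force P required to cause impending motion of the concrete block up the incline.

P ≈ 9940 N

At impending motion up the slope, friction acts down-slope at its limit: f = μ_s N.
Perpendicular to the incline: N = m g cos θ + P sin θ.
Along the incline: P cos θ = m g sin θ + μ_s N = m g sin θ + μ_s (m g cos θ + P sin θ).
Solving, P (cos θ − μ_s sin θ) = m g (sin θ + μ_s cos θ), so P = 492×9.81×(sin 38° + 0.49 cos 38°)/(cos 38° − 0.49 sin 38°) = 4830×1.002/0.4863 = 9940 N.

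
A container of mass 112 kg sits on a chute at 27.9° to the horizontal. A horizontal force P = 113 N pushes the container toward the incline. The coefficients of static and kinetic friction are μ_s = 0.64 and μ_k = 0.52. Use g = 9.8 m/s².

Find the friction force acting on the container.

The horizontal push has a component P sin θ into the surface, so N = m g cos θ + P sin θ = 970 + 52.88 = 1023 N.
Along the incline, the net driving force (taking up-slope positive) is P cos θ − m g sin θ = 99.87 − 513.6 = -413.7 N, so equilibrium requires friction f = 413.7 N (up-slope).
The limit of static friction is μ_s N = 654.7 N.
Since 413.7 N is within the 654.7 N limit, the container stays put and friction is exactly 414 N.

f ≈ 414 N (up the incline)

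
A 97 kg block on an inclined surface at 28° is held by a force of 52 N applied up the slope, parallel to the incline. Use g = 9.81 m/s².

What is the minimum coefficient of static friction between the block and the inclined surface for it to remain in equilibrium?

μ_s,min ≈ 0.47

N = m g cos θ = 840.2 N.
Friction must make up the shortfall along the incline: f = m g sin θ − P = 446.7 − 52 = 394.7 N.
At the threshold f = μ_s N, so μ_s,min = 394.7/840.2 = 0.47.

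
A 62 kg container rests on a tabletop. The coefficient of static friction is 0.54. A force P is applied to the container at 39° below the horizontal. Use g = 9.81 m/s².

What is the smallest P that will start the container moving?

P ≈ 751 N

N = m g + P sin α (the push presses the container into the tabletop).
At impending slip, P cos α = μ_s N = μ_s (m g + P sin α).
Solving: P (cos α − μ_s sin α) = μ_s m g → P = 0.54×608/(cos 39° − 0.54 sin 39°) = 328/0.4373 = 751 N.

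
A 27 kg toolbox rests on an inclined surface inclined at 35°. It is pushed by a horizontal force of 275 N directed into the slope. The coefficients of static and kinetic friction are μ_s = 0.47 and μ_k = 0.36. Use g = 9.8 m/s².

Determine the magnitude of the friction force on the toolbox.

f ≈ 73.5 N (down the incline)

Normal direction: N = m g cos θ + P sin θ = 374.5 N.
Along the incline, the net driving force (taking up-slope positive) is P cos θ − m g sin θ = 225.3 − 151.8 = 73.5 N, so equilibrium requires friction f = -73.5 N (down-slope).
Maximum static friction: μ_s N = 0.47 × 374.5 = 176 N.
Since 73.5 N is within the 176 N limit, the toolbox stays put and friction is exactly 73.5 N.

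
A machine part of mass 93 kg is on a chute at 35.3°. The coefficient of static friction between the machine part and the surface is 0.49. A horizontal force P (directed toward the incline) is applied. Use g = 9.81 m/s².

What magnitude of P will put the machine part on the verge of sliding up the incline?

P ≈ 1670 N

At impending motion up the slope, friction acts down-slope at its limit: f = μ_s N.
Perpendicular to the incline: N = m g cos θ + P sin θ.
Along the incline: P cos θ = m g sin θ + μ_s N = m g sin θ + μ_s (m g cos θ + P sin θ).
Solving, P (cos θ − μ_s sin θ) = m g (sin θ + μ_s cos θ), so P = 93×9.81×(sin 35.3° + 0.49 cos 35.3°)/(cos 35.3° − 0.49 sin 35.3°) = 912×0.9778/0.533 = 1670 N.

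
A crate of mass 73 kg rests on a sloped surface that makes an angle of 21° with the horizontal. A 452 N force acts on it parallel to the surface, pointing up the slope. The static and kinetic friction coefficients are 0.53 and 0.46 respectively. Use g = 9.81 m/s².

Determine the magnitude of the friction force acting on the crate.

f ≈ 195 N (down the incline)

The normal reaction is N = m g cos θ = 668.6 N.
The friction needed for equilibrium is m g sin θ − P = 256.6 − 452 = -195.4 N, measured positive up-slope.
Static friction can supply at most μ_s N = 354.3 N.
Since |-195.4| ≤ 354.3 N, static friction is sufficient; f equals the required value, not μ_s N.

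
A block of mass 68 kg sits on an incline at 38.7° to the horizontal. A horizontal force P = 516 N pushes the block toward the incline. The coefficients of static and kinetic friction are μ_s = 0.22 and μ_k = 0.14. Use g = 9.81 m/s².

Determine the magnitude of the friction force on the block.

f ≈ 14.4 N (up the incline)

Normal direction: N = m g cos θ + P sin θ = 843.2 N.
Along the incline, the net driving force (taking up-slope positive) is P cos θ − m g sin θ = 402.7 − 417.1 = -14.38 N, so equilibrium requires friction f = 14.38 N (up-slope).
Maximum static friction: μ_s N = 0.22 × 843.2 = 185.5 N.
Since 14.38 N is within the 185.5 N limit, the block stays put and friction is exactly 14.4 N.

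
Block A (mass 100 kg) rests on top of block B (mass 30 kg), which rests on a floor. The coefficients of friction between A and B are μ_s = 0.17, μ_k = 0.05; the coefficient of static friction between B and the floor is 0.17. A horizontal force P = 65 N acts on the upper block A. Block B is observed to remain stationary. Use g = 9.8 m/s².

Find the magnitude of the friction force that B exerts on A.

Normal force at the A–B interface: N₁ = m_A g = 980 N.
So the A–B interface can sustain at most μ_s N₁ = 166.6 N of static friction.
P = 65 N is within that limit, so A and B move together (both at rest); the A–B friction is simply f₁ = P = 65 N.
By Newton's third law B feels 65 N forward from A. With B stationary, the floor's static friction on B balances it: f₂ = 65 N (well within μ_s(m_A+m_B)g = 216.6 N).

f ≈ 65 N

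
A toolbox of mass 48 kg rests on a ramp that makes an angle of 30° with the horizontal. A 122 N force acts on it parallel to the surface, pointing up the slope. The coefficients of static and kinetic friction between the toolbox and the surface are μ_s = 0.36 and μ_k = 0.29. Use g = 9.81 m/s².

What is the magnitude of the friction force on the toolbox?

Normal force: N = m g cos θ = 48 × 9.81 × cos 30° = 407.8 N.
The friction needed for equilibrium is m g sin θ − P = 235.4 − 122 = 113.4 N, measured positive up-slope.
Static friction can supply at most μ_s N = 146.8 N.
Since |113.4| ≤ 146.8 N, static friction is sufficient; f equals the required value, not μ_s N.

f ≈ 113 N (up the incline)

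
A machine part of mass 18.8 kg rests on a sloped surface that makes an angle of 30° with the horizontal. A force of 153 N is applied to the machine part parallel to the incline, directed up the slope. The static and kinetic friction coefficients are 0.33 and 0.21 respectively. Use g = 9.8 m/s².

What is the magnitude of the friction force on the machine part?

The normal reaction is N = m g cos θ = 159.6 N.
The friction needed for equilibrium is m g sin θ − P = 92.12 − 153 = -60.88 N, measured positive up-slope.
Static friction can supply at most μ_s N = 52.65 N.
|-60.88| exceeds 52.65 N, so the machine part slips up-slope; friction is kinetic, f = μ_k N = 0.21×159.6 = 33.5 N.

f ≈ 33.5 N (down the incline)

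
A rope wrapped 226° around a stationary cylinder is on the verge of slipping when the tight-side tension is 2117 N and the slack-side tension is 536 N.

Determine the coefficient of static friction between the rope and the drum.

μ ≈ 0.348

T₂/T₁ = e^{μβ} → μ = ln(T₂/T₁)/β.
β = 226° = 3.944 rad.
μ = ln(2117/536)/3.944 = ln(3.95)/3.944 = 0.348.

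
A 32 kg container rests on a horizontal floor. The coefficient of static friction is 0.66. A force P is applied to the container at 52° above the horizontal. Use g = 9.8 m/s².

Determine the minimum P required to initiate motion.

N = m g − P sin α (the pull lifts the container).
At impending slip, P cos α = μ_s N = μ_s (m g − P sin α).
Solving: P (cos α + μ_s sin α) = μ_s m g → P = 0.66×314/(cos 52° + 0.66 sin 52°) = 207/1.136 = 182 N.

P ≈ 182 N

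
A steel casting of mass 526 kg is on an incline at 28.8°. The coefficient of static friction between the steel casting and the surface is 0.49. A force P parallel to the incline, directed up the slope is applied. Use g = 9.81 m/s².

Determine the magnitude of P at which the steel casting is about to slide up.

P ≈ 4700 N

At impending motion up the slope, friction acts down-slope at its limit: f = μ_s N.
P is parallel to the surface, so N = m g cos θ = 4520 N.
Along the incline: P = m g sin θ + μ_s N = 2490 + 0.49×4520 = 4700 N.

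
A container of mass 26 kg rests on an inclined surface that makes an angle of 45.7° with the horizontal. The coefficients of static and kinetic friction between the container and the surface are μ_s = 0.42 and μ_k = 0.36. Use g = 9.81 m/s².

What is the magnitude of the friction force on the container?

f ≈ 64.1 N (up the incline)

The normal reaction is N = m g cos θ = 178.1 N.
Along the slope the weight component is m g sin θ = 182.5 N; friction must supply exactly this, acting up-slope.
The static-friction ceiling is μ_s N = 0.42 × 178.1 = 74.82 N.
|182.5| exceeds 74.82 N, so the container slips down-slope; friction is kinetic, f = μ_k N = 0.36×178.1 = 64.1 N.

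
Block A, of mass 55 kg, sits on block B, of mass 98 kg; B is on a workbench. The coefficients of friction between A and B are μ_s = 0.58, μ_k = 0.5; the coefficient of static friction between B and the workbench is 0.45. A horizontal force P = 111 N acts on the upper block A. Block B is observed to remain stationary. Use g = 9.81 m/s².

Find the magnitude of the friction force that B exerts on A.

The normal force B exerts on A is simply A's weight, N₁ = 539.6 N.
Maximum static friction on A from B: μ_s N₁ = 0.58×539.6 = 312.9 N.
Since P = 111 N ≤ 312.9 N, A does not slip on B; friction on A equals P = 111 N.
By Newton's third law B feels 111 N forward from A. With B stationary, the floor's static friction on B balances it: f₂ = 111 N (well within μ_s(m_A+m_B)g = 675.4 N).

f ≈ 111 N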